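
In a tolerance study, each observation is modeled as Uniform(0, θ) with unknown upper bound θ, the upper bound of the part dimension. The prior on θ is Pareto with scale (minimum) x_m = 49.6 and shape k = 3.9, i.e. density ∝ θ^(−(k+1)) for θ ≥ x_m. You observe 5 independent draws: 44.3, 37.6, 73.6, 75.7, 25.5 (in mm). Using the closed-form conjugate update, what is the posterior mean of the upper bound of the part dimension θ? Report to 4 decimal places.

A Pareto(scale x_m, shape k) prior on the upper bound θ of Uniform(0, θ) is conjugate: posterior is Pareto(max(x_m, max xᵢ), k + n).
Sample maximum = 75.7; prior scale x_m = 49.6 → posterior scale = max = 75.7.
Posterior shape = 3.9 + 5 = 8.9.
E[θ|data] = k·x_m/(k−1) = 8.9·75.7/7.9 = 85.2823.

85.2823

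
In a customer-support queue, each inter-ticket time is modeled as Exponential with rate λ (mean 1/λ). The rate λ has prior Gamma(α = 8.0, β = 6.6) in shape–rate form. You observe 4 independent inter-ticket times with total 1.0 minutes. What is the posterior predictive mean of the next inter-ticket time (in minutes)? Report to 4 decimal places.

0.6909

With a Gamma(shape α, rate β) prior on the exponential rate λ, the posterior after n observations with total T = Σxᵢ is Gamma(α+n, β+T).
Posterior: Gamma(8.0+4, 6.6+1.0) = Gamma(12.0, 7.6).
The predictive distribution for the next observation is Lomax; its mean is β/(α−1) = 7.6/11.0 = 0.6909.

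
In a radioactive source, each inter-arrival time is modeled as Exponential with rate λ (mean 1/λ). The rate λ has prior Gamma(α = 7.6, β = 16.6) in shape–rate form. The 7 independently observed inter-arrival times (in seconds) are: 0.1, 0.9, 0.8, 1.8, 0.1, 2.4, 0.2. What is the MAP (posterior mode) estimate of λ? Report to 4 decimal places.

0.5939

With a Gamma(shape α, rate β) prior on the exponential rate λ, the posterior after n observations with total T = Σxᵢ is Gamma(α+n, β+T).
Sum of observations T = 6.3 seconds; n = 7.
Posterior: Gamma(7.6+7, 16.6+6.3) = Gamma(14.6, 22.9).
Mode = (α−1)/β = 0.5939.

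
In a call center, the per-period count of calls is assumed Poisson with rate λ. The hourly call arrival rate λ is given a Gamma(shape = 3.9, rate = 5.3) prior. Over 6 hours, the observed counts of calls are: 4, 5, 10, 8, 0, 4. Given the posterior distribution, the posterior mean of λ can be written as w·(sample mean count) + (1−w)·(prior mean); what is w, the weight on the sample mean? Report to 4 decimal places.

With a Gamma(shape α, rate β) prior, the Poisson likelihood is conjugate: the posterior is Gamma(α + ΣXᵢ, β + n).
Posterior mean = (α₀+S)/(β₀+n) = [n/(β₀+n)]·(S/n) + [β₀/(β₀+n)]·(α₀/β₀), so only n and β₀ enter the weight.
Weight on data w = n/(β₀+n) = 6/(5.3+6) = 6/11.3 = 0.5310.

0.5310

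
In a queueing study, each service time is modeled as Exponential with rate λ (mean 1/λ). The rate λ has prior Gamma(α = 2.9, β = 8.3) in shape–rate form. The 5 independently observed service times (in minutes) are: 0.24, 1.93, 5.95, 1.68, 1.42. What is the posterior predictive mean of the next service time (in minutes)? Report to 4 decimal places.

2.8290

With a Gamma(shape α, rate β) prior on the exponential rate λ, the posterior after n observations with total T = Σxᵢ is Gamma(α+n, β+T).
Sum of observations T = 11.22 minutes; n = 5.
Posterior: Gamma(2.9+5, 8.3+11.22) = Gamma(7.9, 19.52).
The predictive distribution for the next observation is Lomax; its mean is β/(α−1) = 19.52/6.9 = 2.8290.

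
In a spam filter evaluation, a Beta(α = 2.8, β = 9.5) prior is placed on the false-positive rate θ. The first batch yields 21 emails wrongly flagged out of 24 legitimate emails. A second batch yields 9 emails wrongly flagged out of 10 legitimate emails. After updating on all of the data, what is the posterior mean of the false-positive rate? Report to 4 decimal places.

The Beta prior is conjugate to a Binomial/Bernoulli likelihood; the update adds successes to α and failures to β.
After batch 1: Beta(2.8+21, 9.5+3) = Beta(23.8, 12.5).
After batch 2: Beta(23.8+9, 12.5+1) = Beta(32.8, 13.5).
Posterior mean = α/(α+β) = 32.8/46.3 = 0.7084.

0.7084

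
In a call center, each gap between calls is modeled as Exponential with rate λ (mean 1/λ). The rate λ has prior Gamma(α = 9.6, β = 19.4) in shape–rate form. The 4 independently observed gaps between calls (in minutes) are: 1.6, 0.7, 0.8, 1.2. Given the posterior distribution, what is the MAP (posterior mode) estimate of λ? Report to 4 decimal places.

With a Gamma(shape α, rate β) prior on the exponential rate λ, the posterior after n observations with total T = Σxᵢ is Gamma(α+n, β+T).
Sum of observations T = 4.3 minutes; n = 4.
Posterior: Gamma(9.6+4, 19.4+4.3) = Gamma(13.6, 23.7).
Mode = (α−1)/β = 0.5316.

0.5316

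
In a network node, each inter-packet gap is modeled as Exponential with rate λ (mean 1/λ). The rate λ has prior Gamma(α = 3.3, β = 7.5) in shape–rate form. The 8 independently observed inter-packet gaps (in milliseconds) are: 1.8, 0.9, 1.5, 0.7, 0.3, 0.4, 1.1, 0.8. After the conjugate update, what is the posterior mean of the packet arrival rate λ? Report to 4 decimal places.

With a Gamma(shape α, rate β) prior on the exponential rate λ, the posterior after n observations with total T = Σxᵢ is Gamma(α+n, β+T).
Sum of observations T = 7.5 milliseconds; n = 8.
Posterior: Gamma(3.3+8, 7.5+7.5) = Gamma(11.3, 15.0).
Posterior mean of λ = α/β = 11.3/15.0 = 0.7533.

0.7533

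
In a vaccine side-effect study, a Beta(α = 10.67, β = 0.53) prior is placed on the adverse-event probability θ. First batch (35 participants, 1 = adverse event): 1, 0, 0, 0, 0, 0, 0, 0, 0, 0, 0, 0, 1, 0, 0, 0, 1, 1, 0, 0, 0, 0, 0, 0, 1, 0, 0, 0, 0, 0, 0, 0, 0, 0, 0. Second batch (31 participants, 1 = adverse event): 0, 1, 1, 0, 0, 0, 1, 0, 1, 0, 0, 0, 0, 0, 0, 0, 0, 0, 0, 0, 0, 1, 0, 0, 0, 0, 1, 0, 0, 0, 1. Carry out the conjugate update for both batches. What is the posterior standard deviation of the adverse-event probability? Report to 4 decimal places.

0.0515

The Beta prior is conjugate to a Binomial/Bernoulli likelihood; the update adds successes to α and failures to β.
After batch 1: Beta(10.67+5, 0.53+30) = Beta(15.67, 30.53).
After batch 2: Beta(15.67+7, 30.53+24) = Beta(22.67, 54.53).
Var = αβ/((α+β)²(α+β+1)) = 22.67·54.53/(77.20²·78.20) = 0.00265244; SD = √0.00265244 = 0.0515.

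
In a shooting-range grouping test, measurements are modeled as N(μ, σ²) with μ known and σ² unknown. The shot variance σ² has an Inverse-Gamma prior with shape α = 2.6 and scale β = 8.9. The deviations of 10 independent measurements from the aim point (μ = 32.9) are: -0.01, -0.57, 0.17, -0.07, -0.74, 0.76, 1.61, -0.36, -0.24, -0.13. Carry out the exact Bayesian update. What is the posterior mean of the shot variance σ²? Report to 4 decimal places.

1.6727

With known mean μ and an Inverse-Gamma(α, β) prior on σ², the Normal likelihood is conjugate: posterior is Inv-Gamma(α + n/2, β + Σ(xᵢ−μ)²/2).
Σ(xᵢ−μ)² = (-0.01)² + (-0.57)² + (0.17)² + (-0.07)² + (-0.74)² + (0.76)² + (1.61)² + (-0.36)² + (-0.24)² + (-0.13)² = 4.2802.
Posterior: Inv-Gamma(2.6 + 10/2, 8.9 + 4.2802/2) = Inv-Gamma(7.60, 11.04010).
E[σ²|data] = β/(α−1) = 11.04010/6.60 = 1.6727.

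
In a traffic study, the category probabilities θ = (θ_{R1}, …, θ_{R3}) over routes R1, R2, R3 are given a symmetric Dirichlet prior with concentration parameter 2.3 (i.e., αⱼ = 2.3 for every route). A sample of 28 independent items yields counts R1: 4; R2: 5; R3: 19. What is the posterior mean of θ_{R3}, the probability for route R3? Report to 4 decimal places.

The Dirichlet prior is conjugate to the Multinomial likelihood: each posterior αⱼ = prior αⱼ + observed count nⱼ.
Posterior concentration: (6.3, 7.3, 21.3), total = 34.9.
E[θ_{R3}|data] = α_{R3}/Σα = 21.3/34.9 = 0.6103.

0.6103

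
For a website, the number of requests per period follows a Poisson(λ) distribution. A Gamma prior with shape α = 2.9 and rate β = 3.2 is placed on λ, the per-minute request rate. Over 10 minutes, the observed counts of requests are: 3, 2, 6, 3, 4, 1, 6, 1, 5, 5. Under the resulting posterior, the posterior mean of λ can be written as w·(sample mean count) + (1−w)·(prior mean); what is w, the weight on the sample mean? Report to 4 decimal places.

With a Gamma(shape α, rate β) prior, the Poisson likelihood is conjugate: the posterior is Gamma(α + ΣXᵢ, β + n).
Posterior mean = (α₀+S)/(β₀+n) = [n/(β₀+n)]·(S/n) + [β₀/(β₀+n)]·(α₀/β₀), so only n and β₀ enter the weight.
Weight on data w = n/(β₀+n) = 10/(3.2+10) = 10/13.2 = 0.7576.

0.7576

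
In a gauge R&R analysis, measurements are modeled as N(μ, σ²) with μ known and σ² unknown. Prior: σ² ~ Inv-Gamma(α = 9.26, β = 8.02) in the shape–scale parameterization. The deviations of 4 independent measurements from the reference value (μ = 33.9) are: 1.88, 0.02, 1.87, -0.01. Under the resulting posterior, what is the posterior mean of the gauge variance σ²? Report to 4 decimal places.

With known mean μ and an Inverse-Gamma(α, β) prior on σ², the Normal likelihood is conjugate: posterior is Inv-Gamma(α + n/2, β + Σ(xᵢ−μ)²/2).
Σ(xᵢ−μ)² = (1.88)² + (0.02)² + (1.87)² + (-0.01)² = 7.0318.
Posterior: Inv-Gamma(9.26 + 4/2, 8.02 + 7.0318/2) = Inv-Gamma(11.26, 11.53590).
E[σ²|data] = β/(α−1) = 11.53590/10.26 = 1.1244.

1.1244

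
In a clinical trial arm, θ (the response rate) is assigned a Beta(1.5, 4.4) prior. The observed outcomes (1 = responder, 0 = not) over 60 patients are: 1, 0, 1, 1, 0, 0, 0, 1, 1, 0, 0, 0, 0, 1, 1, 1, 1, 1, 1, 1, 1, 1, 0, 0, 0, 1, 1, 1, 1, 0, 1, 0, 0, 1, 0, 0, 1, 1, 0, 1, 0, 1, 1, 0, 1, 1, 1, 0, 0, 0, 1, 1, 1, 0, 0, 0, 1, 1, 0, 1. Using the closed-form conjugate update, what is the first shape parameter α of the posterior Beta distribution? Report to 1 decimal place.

The Beta prior is conjugate to a Binomial/Bernoulli likelihood; the update adds successes to α and failures to β.
Posterior: Beta(α+k, β+n−k) = Beta(1.5+34, 4.4+26) = Beta(35.5, 30.4).
Posterior α = 35.5.

35.5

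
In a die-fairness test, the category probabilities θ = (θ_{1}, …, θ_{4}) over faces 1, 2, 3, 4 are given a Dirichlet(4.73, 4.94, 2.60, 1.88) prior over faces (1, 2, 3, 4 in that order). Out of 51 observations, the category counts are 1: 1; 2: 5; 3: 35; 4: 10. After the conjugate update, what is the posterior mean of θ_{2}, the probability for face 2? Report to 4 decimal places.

0.1526

The Dirichlet prior is conjugate to the Multinomial likelihood: each posterior αⱼ = prior αⱼ + observed count nⱼ.
Posterior concentration: (5.73, 9.94, 37.60, 11.88), total = 65.15.
E[θ_{2}|data] = α_{2}/Σα = 9.94/65.15 = 0.1526.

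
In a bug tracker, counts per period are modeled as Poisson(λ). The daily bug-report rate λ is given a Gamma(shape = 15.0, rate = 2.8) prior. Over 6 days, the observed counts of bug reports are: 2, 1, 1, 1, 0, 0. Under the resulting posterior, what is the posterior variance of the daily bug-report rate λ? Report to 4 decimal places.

With a Gamma(shape α, rate β) prior, the Poisson likelihood is conjugate: the posterior is Gamma(α + ΣXᵢ, β + n).
Sum of counts S = 5 over n = 6 days.
Posterior: Gamma(α+S, β+n) = Gamma(15.0+5, 2.8+6) = Gamma(20.0, 8.8).
Var = α/β² = 20.0/8.8² = 0.2583.

0.2583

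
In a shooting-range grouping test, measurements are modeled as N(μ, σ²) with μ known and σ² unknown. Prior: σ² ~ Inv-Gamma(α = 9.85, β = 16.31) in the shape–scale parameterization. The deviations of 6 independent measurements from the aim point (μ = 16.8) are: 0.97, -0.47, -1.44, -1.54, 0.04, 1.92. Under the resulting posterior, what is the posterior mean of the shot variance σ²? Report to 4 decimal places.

With known mean μ and an Inverse-Gamma(α, β) prior on σ², the Normal likelihood is conjugate: posterior is Inv-Gamma(α + n/2, β + Σ(xᵢ−μ)²/2).
Σ(xᵢ−μ)² = (0.97)² + (-0.47)² + (-1.44)² + (-1.54)² + (0.04)² + (1.92)² = 9.2950.
Posterior: Inv-Gamma(9.85 + 6/2, 16.31 + 9.2950/2) = Inv-Gamma(12.85, 20.95750).
E[σ²|data] = β/(α−1) = 20.95750/11.85 = 1.7686.

1.7686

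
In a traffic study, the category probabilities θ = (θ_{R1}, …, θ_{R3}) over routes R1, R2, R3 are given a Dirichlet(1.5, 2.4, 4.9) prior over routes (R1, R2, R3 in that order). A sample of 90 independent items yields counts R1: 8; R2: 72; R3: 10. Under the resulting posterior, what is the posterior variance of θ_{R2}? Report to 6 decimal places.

The Dirichlet prior is conjugate to the Multinomial likelihood: each posterior αⱼ = prior αⱼ + observed count nⱼ.
Posterior concentration: (9.5, 74.4, 14.9), total = 98.8.
Var[θ_j] = α_j(Σα−α_j)/((Σα)²(Σα+1)) = 74.4·24.4/(98.8²·99.8) = 0.001863.

0.001863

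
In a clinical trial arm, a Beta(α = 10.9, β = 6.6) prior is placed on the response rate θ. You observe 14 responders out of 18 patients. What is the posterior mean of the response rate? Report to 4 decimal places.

The Beta prior is conjugate to a Binomial/Bernoulli likelihood; the update adds successes to α and failures to β.
Posterior: Beta(α+k, β+n−k) = Beta(10.9+14, 6.6+4) = Beta(24.9, 10.6).
Posterior mean = α/(α+β) = 24.9/35.5 = 0.7014.

0.7014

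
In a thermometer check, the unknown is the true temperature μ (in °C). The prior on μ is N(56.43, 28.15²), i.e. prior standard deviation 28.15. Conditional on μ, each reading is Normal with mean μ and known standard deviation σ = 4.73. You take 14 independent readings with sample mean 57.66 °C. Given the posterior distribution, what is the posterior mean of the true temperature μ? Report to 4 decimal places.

57.6575

For Normal data with known variance σ², a Normal(μ₀, σ₀²) prior on μ is conjugate. Posterior precision = 1/σ₀² + n/σ²; posterior mean is the precision-weighted average of μ₀ and x̄.
n·x̄ = 14·57.66 = 807.24.
σ₀² = 28.15² = 792.4225, σ² = 4.73² = 22.3729; σ² + n·σ₀² = 22.3729 + 14·792.4225 = 11116.2879.
Posterior mean = (μ₀/σ₀² + n·x̄/σ²)/(1/σ₀² + n/σ²) = (σ²·μ₀ + σ₀²·n·x̄)/(σ² + n·σ₀²) = (22.3729·56.43 + 792.4225·807.24)/11116.2879 = 640937.641647/11116.2879 = 57.6575.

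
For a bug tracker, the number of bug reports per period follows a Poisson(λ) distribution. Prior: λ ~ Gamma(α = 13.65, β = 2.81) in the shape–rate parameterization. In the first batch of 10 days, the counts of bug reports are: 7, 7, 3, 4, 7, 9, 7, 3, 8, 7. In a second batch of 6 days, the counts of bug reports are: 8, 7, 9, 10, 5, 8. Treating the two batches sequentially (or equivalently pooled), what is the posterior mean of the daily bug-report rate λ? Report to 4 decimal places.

With a Gamma(shape α, rate β) prior, the Poisson likelihood is conjugate: the posterior is Gamma(α + ΣXᵢ, β + n).
Batch 1: sum of counts S = 62 over n = 10 days.
After batch 1: Gamma(α+S, β+n) = Gamma(13.65+62, 2.81+10) = Gamma(75.65, 12.81).
Batch 2: sum of counts S = 47 over n = 6 days.
After batch 2: Gamma(α+S, β+n) = Gamma(75.65+47, 12.81+6) = Gamma(122.65, 18.81).
Posterior mean = α/β = 122.65/18.81 = 6.5205.

6.5205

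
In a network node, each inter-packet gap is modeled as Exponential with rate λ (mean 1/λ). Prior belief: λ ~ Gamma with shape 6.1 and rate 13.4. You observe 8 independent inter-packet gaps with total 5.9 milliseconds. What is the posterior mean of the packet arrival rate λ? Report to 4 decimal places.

0.7306

With a Gamma(shape α, rate β) prior on the exponential rate λ, the posterior after n observations with total T = Σxᵢ is Gamma(α+n, β+T).
Posterior: Gamma(6.1+8, 13.4+5.9) = Gamma(14.1, 19.3).
Posterior mean of λ = α/β = 14.1/19.3 = 0.7306.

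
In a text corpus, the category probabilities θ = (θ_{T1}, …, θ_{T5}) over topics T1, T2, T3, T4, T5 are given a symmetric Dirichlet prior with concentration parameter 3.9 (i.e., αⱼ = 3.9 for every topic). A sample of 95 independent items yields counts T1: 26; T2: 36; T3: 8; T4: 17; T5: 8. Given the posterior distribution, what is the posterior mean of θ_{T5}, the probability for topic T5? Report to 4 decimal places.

The Dirichlet prior is conjugate to the Multinomial likelihood: each posterior αⱼ = prior αⱼ + observed count nⱼ.
Posterior concentration: (29.9, 39.9, 11.9, 20.9, 11.9), total = 114.5.
E[θ_{T5}|data] = α_{T5}/Σα = 11.9/114.5 = 0.1039.

0.1039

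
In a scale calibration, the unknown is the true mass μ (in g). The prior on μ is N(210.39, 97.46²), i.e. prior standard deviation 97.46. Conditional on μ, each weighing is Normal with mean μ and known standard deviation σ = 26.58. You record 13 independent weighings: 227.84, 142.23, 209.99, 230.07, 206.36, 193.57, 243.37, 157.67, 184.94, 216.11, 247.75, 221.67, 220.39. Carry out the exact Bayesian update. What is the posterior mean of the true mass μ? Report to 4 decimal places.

For Normal data with known variance σ², a Normal(μ₀, σ₀²) prior on μ is conjugate. Posterior precision = 1/σ₀² + n/σ²; posterior mean is the precision-weighted average of μ₀ and x̄.
Σxᵢ = 227.84 + 142.23 + 209.99 + 230.07 + 206.36 + 193.57 + 243.37 + 157.67 + 184.94 + 216.11 + 247.75 + 221.67 + 220.39 = 2701.96, so n·x̄ = 2701.96.
σ₀² = 97.46² = 9498.4516, σ² = 26.58² = 706.4964; σ² + n·σ₀² = 706.4964 + 13·9498.4516 = 124186.3672.
Posterior mean = (μ₀/σ₀² + n·x̄/σ²)/(1/σ₀² + n/σ²) = (σ²·μ₀ + σ₀²·n·x̄)/(σ² + n·σ₀²) = (706.4964·210.39 + 9498.4516·2701.96)/124186.3672 = 25813076.062732/124186.3672 = 207.8576.

207.8576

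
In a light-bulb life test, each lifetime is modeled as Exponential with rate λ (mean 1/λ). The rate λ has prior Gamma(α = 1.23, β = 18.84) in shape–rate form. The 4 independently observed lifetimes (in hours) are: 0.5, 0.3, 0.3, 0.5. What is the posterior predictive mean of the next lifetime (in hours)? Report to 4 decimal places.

With a Gamma(shape α, rate β) prior on the exponential rate λ, the posterior after n observations with total T = Σxᵢ is Gamma(α+n, β+T).
Sum of observations T = 1.6 hours; n = 4.
Posterior: Gamma(1.23+4, 18.84+1.6) = Gamma(5.23, 20.44).
The predictive distribution for the next observation is Lomax; its mean is β/(α−1) = 20.44/4.23 = 4.8322.

4.8322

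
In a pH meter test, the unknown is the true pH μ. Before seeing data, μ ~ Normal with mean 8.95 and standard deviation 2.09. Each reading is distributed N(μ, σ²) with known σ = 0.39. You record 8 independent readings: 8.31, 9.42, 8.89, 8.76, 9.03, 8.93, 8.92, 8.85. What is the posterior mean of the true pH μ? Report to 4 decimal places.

8.8890

For Normal data with known variance σ², a Normal(μ₀, σ₀²) prior on μ is conjugate. Posterior precision = 1/σ₀² + n/σ²; posterior mean is the precision-weighted average of μ₀ and x̄.
Σxᵢ = 8.31 + 9.42 + 8.89 + 8.76 + 9.03 + 8.93 + 8.92 + 8.85 = 71.11, so n·x̄ = 71.11.
σ₀² = 2.09² = 4.3681, σ² = 0.39² = 0.1521; σ² + n·σ₀² = 0.1521 + 8·4.3681 = 35.0969.
Posterior mean = (μ₀/σ₀² + n·x̄/σ²)/(1/σ₀² + n/σ²) = (σ²·μ₀ + σ₀²·n·x̄)/(σ² + n·σ₀²) = (0.1521·8.95 + 4.3681·71.11)/35.0969 = 311.976886/35.0969 = 8.8890.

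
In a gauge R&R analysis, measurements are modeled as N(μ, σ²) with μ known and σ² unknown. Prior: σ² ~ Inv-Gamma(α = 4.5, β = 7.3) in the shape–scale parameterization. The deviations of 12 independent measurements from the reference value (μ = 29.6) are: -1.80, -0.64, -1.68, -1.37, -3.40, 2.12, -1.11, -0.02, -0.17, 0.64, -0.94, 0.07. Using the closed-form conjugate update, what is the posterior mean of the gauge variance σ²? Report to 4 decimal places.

With known mean μ and an Inverse-Gamma(α, β) prior on σ², the Normal likelihood is conjugate: posterior is Inv-Gamma(α + n/2, β + Σ(xᵢ−μ)²/2).
Σ(xᵢ−μ)² = (-1.80)² + (-0.64)² + (-1.68)² + (-1.37)² + (-3.40)² + (2.12)² + (-1.11)² + (-0.02)² + (-0.17)² + (0.64)² + (-0.94)² + (0.07)² = 26.9628.
Posterior: Inv-Gamma(4.5 + 12/2, 7.3 + 26.9628/2) = Inv-Gamma(10.50, 20.78140).
E[σ²|data] = β/(α−1) = 20.78140/9.50 = 2.1875.

2.1875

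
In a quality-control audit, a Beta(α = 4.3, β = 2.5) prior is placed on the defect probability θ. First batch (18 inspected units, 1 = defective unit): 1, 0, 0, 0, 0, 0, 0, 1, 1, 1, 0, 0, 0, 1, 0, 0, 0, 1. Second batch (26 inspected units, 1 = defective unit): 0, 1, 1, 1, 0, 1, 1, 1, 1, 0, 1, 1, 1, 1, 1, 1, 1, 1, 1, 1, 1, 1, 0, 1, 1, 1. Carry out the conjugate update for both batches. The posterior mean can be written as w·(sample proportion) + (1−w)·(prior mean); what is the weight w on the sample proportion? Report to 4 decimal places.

The Beta prior is conjugate to a Binomial/Bernoulli likelihood; the update adds successes to α and failures to β.
Total number of inspected units: n = 18 + 26 = 44.
Posterior mean = (α₀+k)/(α₀+β₀+n) = [n/(α₀+β₀+n)]·(k/n) + [(α₀+β₀)/(α₀+β₀+n)]·α₀/(α₀+β₀), so only n and the prior enter the weight.
The weight on the data is w = n/(α₀+β₀+n) = 44/(4.3+2.5+44) = 44/50.8 = 0.8661.

0.8661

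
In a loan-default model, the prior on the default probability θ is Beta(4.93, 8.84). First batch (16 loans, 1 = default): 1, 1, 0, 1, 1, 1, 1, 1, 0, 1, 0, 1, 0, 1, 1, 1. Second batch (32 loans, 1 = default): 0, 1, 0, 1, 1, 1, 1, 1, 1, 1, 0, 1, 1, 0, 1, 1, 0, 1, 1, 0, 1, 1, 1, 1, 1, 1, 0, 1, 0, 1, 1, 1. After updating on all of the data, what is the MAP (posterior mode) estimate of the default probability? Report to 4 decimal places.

0.6681

The Beta prior is conjugate to a Binomial/Bernoulli likelihood; the update adds successes to α and failures to β.
After batch 1: Beta(4.93+12, 8.84+4) = Beta(16.93, 12.84).
After batch 2: Beta(16.93+24, 12.84+8) = Beta(40.93, 20.84).
Mode of Beta(a,b) for a,b>1 is (a−1)/(a+b−2) = 39.93/59.77 = 0.6681.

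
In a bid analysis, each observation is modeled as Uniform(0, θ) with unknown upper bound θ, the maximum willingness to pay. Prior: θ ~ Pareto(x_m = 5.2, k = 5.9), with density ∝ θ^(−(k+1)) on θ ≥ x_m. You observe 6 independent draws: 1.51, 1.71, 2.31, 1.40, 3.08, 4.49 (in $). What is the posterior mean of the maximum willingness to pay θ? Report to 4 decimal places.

A Pareto(scale x_m, shape k) prior on the upper bound θ of Uniform(0, θ) is conjugate: posterior is Pareto(max(x_m, max xᵢ), k + n).
Sample maximum = 4.49; prior scale x_m = 5.2 → posterior scale = max = 5.20.
Posterior shape = 5.9 + 6 = 11.9.
E[θ|data] = k·x_m/(k−1) = 11.9·5.20/10.9 = 5.6771.

5.6771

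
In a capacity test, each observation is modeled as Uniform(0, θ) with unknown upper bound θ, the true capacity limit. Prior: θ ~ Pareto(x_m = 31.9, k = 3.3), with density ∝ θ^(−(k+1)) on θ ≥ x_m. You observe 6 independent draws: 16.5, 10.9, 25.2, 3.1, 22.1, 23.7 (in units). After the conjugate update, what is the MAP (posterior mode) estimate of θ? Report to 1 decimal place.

31.9

A Pareto(scale x_m, shape k) prior on the upper bound θ of Uniform(0, θ) is conjugate: posterior is Pareto(max(x_m, max xᵢ), k + n).
Sample maximum = 25.2; prior scale x_m = 31.9 → posterior scale = max = 31.9.
Posterior shape = 3.3 + 6 = 9.3.
The Pareto density is decreasing on [x_m, ∞), so the mode is x_m = 31.9.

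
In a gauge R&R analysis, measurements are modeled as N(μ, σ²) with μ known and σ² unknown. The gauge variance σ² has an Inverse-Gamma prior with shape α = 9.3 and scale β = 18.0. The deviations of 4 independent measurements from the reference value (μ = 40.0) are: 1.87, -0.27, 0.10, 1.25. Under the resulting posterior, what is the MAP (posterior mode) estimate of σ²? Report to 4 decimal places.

With known mean μ and an Inverse-Gamma(α, β) prior on σ², the Normal likelihood is conjugate: posterior is Inv-Gamma(α + n/2, β + Σ(xᵢ−μ)²/2).
Σ(xᵢ−μ)² = (1.87)² + (-0.27)² + (0.10)² + (1.25)² = 5.1423.
Posterior: Inv-Gamma(9.3 + 4/2, 18.0 + 5.1423/2) = Inv-Gamma(11.30, 20.57115).
Mode = β/(α+1) = 20.57115/12.30 = 1.6725.

1.6725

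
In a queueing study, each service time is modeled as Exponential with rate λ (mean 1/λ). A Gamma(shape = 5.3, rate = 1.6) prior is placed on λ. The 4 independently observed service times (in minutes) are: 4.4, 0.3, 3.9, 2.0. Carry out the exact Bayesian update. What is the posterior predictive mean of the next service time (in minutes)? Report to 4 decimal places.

1.4699

With a Gamma(shape α, rate β) prior on the exponential rate λ, the posterior after n observations with total T = Σxᵢ is Gamma(α+n, β+T).
Sum of observations T = 10.6 minutes; n = 4.
Posterior: Gamma(5.3+4, 1.6+10.6) = Gamma(9.3, 12.2).
The predictive distribution for the next observation is Lomax; its mean is β/(α−1) = 12.2/8.3 = 1.4699.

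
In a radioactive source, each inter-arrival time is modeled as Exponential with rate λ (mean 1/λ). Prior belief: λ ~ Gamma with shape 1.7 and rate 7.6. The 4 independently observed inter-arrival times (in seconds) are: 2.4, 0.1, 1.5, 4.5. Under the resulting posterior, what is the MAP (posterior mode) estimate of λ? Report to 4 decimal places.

0.2919

With a Gamma(shape α, rate β) prior on the exponential rate λ, the posterior after n observations with total T = Σxᵢ is Gamma(α+n, β+T).
Sum of observations T = 8.5 seconds; n = 4.
Posterior: Gamma(1.7+4, 7.6+8.5) = Gamma(5.7, 16.1).
Mode = (α−1)/β = 0.2919.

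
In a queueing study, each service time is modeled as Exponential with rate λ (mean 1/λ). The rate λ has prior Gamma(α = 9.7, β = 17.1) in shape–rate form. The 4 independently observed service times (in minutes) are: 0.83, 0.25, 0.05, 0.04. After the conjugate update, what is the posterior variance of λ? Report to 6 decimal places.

With a Gamma(shape α, rate β) prior on the exponential rate λ, the posterior after n observations with total T = Σxᵢ is Gamma(α+n, β+T).
Sum of observations T = 1.17 minutes; n = 4.
Posterior: Gamma(9.7+4, 17.1+1.17) = Gamma(13.7, 18.27).
Var = α/β² = 0.041043.

0.041043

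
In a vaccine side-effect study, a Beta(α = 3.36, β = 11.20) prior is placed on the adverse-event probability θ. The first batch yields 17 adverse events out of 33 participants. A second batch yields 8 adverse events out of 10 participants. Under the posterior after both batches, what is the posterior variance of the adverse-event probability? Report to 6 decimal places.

0.004268

The Beta prior is conjugate to a Binomial/Bernoulli likelihood; the update adds successes to α and failures to β.
After batch 1: Beta(3.36+17, 11.20+16) = Beta(20.36, 27.20).
After batch 2: Beta(20.36+8, 27.20+2) = Beta(28.36, 29.20).
Var = αβ/((α+β)²(α+β+1)) = 28.36·29.20/(57.56²·58.56) = 0.004268.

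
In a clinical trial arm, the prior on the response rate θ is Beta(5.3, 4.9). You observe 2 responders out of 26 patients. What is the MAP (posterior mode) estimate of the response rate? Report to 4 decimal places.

The Beta prior is conjugate to a Binomial/Bernoulli likelihood; the update adds successes to α and failures to β.
Posterior: Beta(α+k, β+n−k) = Beta(5.3+2, 4.9+24) = Beta(7.3, 28.9).
Mode of Beta(a,b) for a,b>1 is (a−1)/(a+b−2) = 6.3/34.2 = 0.1842.

0.1842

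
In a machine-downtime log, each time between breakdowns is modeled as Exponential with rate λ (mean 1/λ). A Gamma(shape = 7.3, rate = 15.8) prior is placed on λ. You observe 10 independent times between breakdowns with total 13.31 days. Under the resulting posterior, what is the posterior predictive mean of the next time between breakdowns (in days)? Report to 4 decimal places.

With a Gamma(shape α, rate β) prior on the exponential rate λ, the posterior after n observations with total T = Σxᵢ is Gamma(α+n, β+T).
Posterior: Gamma(7.3+10, 15.8+13.31) = Gamma(17.3, 29.11).
The predictive distribution for the next observation is Lomax; its mean is β/(α−1) = 29.11/16.3 = 1.7859.

1.7859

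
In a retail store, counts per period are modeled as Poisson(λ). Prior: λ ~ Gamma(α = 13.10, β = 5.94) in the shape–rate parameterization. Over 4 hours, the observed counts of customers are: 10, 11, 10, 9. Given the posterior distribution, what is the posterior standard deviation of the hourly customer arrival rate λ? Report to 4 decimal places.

With a Gamma(shape α, rate β) prior, the Poisson likelihood is conjugate: the posterior is Gamma(α + ΣXᵢ, β + n).
Sum of counts S = 40 over n = 4 hours.
Posterior: Gamma(α+S, β+n) = Gamma(13.10+40, 5.94+4) = Gamma(53.10, 9.94).
SD = √α/β = √53.10/9.94 = 0.7331.

0.7331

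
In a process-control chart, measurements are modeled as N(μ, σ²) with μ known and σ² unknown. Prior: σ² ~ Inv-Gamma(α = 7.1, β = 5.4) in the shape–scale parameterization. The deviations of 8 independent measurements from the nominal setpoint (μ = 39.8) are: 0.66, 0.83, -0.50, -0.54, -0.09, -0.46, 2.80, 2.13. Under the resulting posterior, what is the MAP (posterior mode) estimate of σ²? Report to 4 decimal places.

With known mean μ and an Inverse-Gamma(α, β) prior on σ², the Normal likelihood is conjugate: posterior is Inv-Gamma(α + n/2, β + Σ(xᵢ−μ)²/2).
Σ(xᵢ−μ)² = (0.66)² + (0.83)² + (-0.50)² + (-0.54)² + (-0.09)² + (-0.46)² + (2.80)² + (2.13)² = 14.2627.
Posterior: Inv-Gamma(7.1 + 8/2, 5.4 + 14.2627/2) = Inv-Gamma(11.10, 12.53135).
Mode = β/(α+1) = 12.53135/12.10 = 1.0356.

1.0356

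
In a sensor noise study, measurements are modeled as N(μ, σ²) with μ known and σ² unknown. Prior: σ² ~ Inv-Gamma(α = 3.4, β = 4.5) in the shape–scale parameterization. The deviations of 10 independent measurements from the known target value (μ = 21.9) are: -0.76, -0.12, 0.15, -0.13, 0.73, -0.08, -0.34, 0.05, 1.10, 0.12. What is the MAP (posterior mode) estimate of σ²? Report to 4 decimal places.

With known mean μ and an Inverse-Gamma(α, β) prior on σ², the Normal likelihood is conjugate: posterior is Inv-Gamma(α + n/2, β + Σ(xᵢ−μ)²/2).
Σ(xᵢ−μ)² = (-0.76)² + (-0.12)² + (0.15)² + (-0.13)² + (0.73)² + (-0.08)² + (-0.34)² + (0.05)² + (1.10)² + (0.12)² = 2.5132.
Posterior: Inv-Gamma(3.4 + 10/2, 4.5 + 2.5132/2) = Inv-Gamma(8.40, 5.75660).
Mode = β/(α+1) = 5.75660/9.40 = 0.6124.

0.6124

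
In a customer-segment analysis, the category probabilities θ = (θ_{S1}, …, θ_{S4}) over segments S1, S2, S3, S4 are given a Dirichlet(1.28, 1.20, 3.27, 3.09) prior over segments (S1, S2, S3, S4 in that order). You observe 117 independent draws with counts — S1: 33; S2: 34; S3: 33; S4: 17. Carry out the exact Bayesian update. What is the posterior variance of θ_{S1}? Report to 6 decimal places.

The Dirichlet prior is conjugate to the Multinomial likelihood: each posterior αⱼ = prior αⱼ + observed count nⱼ.
Posterior concentration: (34.28, 35.20, 36.27, 20.09), total = 125.84.
Var[θ_j] = α_j(Σα−α_j)/((Σα)²(Σα+1)) = 34.28·91.56/(125.84²·126.84) = 0.001563.

0.001563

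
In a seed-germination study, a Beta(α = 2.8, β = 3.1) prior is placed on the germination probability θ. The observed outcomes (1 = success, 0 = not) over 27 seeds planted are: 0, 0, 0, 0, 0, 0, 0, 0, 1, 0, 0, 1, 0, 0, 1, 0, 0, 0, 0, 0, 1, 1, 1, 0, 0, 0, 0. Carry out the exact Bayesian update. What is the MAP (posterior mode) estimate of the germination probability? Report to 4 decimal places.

The Beta prior is conjugate to a Binomial/Bernoulli likelihood; the update adds successes to α and failures to β.
Posterior: Beta(α+k, β+n−k) = Beta(2.8+6, 3.1+21) = Beta(8.8, 24.1).
Mode of Beta(a,b) for a,b>1 is (a−1)/(a+b−2) = 7.8/30.9 = 0.2524.

0.2524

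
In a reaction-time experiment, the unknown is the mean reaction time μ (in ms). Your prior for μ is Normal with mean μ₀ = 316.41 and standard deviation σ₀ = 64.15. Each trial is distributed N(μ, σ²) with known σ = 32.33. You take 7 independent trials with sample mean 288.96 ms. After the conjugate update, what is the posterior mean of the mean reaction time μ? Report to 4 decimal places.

For Normal data with known variance σ², a Normal(μ₀, σ₀²) prior on μ is conjugate. Posterior precision = 1/σ₀² + n/σ²; posterior mean is the precision-weighted average of μ₀ and x̄.
n·x̄ = 7·288.96 = 2022.72.
σ₀² = 64.15² = 4115.2225, σ² = 32.33² = 1045.2289; σ² + n·σ₀² = 1045.2289 + 7·4115.2225 = 29851.7864.
Posterior mean = (μ₀/σ₀² + n·x̄/σ²)/(1/σ₀² + n/σ²) = (σ²·μ₀ + σ₀²·n·x̄)/(σ² + n·σ₀²) = (1045.2289·316.41 + 4115.2225·2022.72)/29851.7864 = 8654663.731449/29851.7864 = 289.9211.

289.9211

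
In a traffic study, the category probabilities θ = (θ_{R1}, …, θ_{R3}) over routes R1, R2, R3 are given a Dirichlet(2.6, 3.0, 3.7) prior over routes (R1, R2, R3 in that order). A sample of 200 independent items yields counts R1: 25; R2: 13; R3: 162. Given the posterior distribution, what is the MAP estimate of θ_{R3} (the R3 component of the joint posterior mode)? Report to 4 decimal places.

0.7984

The Dirichlet prior is conjugate to the Multinomial likelihood: each posterior αⱼ = prior αⱼ + observed count nⱼ.
Posterior concentration: (27.6, 16.0, 165.7), total = 209.3.
Joint mode component: (α_{R3}−1)/(Σα−K) = 164.7/206.3 = 0.7984.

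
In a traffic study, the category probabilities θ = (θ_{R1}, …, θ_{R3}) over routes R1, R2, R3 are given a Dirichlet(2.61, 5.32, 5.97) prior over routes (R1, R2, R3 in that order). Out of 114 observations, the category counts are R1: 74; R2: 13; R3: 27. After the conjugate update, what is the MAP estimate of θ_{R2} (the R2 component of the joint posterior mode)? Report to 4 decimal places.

The Dirichlet prior is conjugate to the Multinomial likelihood: each posterior αⱼ = prior αⱼ + observed count nⱼ.
Posterior concentration: (76.61, 18.32, 32.97), total = 127.90.
Joint mode component: (α_{R2}−1)/(Σα−K) = 17.32/124.90 = 0.1387.

0.1387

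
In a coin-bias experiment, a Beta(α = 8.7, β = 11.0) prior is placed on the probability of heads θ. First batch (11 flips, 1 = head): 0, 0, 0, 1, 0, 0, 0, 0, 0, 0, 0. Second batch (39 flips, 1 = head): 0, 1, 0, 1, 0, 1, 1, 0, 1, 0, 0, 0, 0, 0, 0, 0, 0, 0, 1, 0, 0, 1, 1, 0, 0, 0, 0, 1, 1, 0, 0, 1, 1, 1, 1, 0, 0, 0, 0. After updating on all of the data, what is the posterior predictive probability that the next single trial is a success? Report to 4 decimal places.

0.3400

The Beta prior is conjugate to a Binomial/Bernoulli likelihood; the update adds successes to α and failures to β.
After batch 1: Beta(8.7+1, 11.0+10) = Beta(9.7, 21.0).
After batch 2: Beta(9.7+14, 21.0+25) = Beta(23.7, 46.0).
For a single future Bernoulli trial, P(success | data) = α/(α+β) = 0.3400.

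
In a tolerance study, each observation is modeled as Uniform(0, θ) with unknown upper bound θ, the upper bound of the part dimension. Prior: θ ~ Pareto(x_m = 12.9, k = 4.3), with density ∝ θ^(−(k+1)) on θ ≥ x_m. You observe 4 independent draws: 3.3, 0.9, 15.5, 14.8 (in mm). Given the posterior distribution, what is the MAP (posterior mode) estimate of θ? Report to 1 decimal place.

15.5

A Pareto(scale x_m, shape k) prior on the upper bound θ of Uniform(0, θ) is conjugate: posterior is Pareto(max(x_m, max xᵢ), k + n).
Sample maximum = 15.5; prior scale x_m = 12.9 → posterior scale = max = 15.5.
Posterior shape = 4.3 + 4 = 8.3.
The Pareto density is decreasing on [x_m, ∞), so the mode is x_m = 15.5.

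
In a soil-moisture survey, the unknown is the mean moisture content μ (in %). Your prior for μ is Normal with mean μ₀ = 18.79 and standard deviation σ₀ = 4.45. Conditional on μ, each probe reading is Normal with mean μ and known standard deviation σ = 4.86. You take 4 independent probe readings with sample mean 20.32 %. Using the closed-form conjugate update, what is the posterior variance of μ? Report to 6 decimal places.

4.548565

For Normal data with known variance σ², a Normal(μ₀, σ₀²) prior on μ is conjugate. Posterior precision = 1/σ₀² + n/σ²; posterior mean is the precision-weighted average of μ₀ and x̄.
σ₀² = 4.45² = 19.8025, σ² = 4.86² = 23.6196; σ² + n·σ₀² = 23.6196 + 4·19.8025 = 102.8296.
Posterior precision = 1/σ₀² + n/σ² = 1/19.8025 + 4/23.6196 = (σ² + n·σ₀²)/(σ₀²σ²) = 102.8296/(19.8025·23.6196); posterior variance σₙ² = σ₀²σ²/(σ² + n·σ₀²) = 19.8025·23.6196/102.8296 = 4.548565.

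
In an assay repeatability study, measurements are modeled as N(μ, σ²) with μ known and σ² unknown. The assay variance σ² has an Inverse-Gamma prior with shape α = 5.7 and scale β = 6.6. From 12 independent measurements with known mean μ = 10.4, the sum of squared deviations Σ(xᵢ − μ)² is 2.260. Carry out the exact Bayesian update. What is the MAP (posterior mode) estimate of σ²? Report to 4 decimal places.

0.6087

With known mean μ and an Inverse-Gamma(α, β) prior on σ², the Normal likelihood is conjugate: posterior is Inv-Gamma(α + n/2, β + Σ(xᵢ−μ)²/2).
Posterior: Inv-Gamma(5.7 + 12/2, 6.6 + 2.260/2) = Inv-Gamma(11.70, 7.7300).
Mode = β/(α+1) = 7.7300/12.70 = 0.6087.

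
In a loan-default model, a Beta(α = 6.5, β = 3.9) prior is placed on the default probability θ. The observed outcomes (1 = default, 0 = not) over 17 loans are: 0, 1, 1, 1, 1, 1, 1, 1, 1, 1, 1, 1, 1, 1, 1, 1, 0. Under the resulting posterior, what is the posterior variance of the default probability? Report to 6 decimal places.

0.005949

The Beta prior is conjugate to a Binomial/Bernoulli likelihood; the update adds successes to α and failures to β.
Posterior: Beta(α+k, β+n−k) = Beta(6.5+15, 3.9+2) = Beta(21.5, 5.9).
Var = αβ/((α+β)²(α+β+1)) = 21.5·5.9/(27.4²·28.4) = 0.005949.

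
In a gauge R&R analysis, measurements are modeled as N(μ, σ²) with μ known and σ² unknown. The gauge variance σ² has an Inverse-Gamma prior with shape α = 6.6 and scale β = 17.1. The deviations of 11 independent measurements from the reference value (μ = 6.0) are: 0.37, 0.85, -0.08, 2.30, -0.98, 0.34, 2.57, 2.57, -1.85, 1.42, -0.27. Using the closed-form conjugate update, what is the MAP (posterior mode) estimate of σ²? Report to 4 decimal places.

2.2959

With known mean μ and an Inverse-Gamma(α, β) prior on σ², the Normal likelihood is conjugate: posterior is Inv-Gamma(α + n/2, β + Σ(xᵢ−μ)²/2).
Σ(xᵢ−μ)² = (0.37)² + (0.85)² + (-0.08)² + (2.30)² + (-0.98)² + (0.34)² + (2.57)² + (2.57)² + (-1.85)² + (1.42)² + (-0.27)² = 25.9534.
Posterior: Inv-Gamma(6.6 + 11/2, 17.1 + 25.9534/2) = Inv-Gamma(12.10, 30.07670).
Mode = β/(α+1) = 30.07670/13.10 = 2.2959.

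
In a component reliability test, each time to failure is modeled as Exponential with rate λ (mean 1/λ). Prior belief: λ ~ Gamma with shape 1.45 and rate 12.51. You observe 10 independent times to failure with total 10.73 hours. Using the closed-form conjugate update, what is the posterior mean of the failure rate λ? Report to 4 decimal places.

0.4927

With a Gamma(shape α, rate β) prior on the exponential rate λ, the posterior after n observations with total T = Σxᵢ is Gamma(α+n, β+T).
Posterior: Gamma(1.45+10, 12.51+10.73) = Gamma(11.45, 23.24).
Posterior mean of λ = α/β = 11.45/23.24 = 0.4927.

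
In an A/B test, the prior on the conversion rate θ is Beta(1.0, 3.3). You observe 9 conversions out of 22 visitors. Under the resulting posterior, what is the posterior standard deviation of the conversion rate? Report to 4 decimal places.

The Beta prior is conjugate to a Binomial/Bernoulli likelihood; the update adds successes to α and failures to β.
Posterior: Beta(α+k, β+n−k) = Beta(1.0+9, 3.3+13) = Beta(10.0, 16.3).
Var = αβ/((α+β)²(α+β+1)) = 10.0·16.3/(26.3²·27.3) = 0.00863204; SD = √0.00863204 = 0.0929.

0.0929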